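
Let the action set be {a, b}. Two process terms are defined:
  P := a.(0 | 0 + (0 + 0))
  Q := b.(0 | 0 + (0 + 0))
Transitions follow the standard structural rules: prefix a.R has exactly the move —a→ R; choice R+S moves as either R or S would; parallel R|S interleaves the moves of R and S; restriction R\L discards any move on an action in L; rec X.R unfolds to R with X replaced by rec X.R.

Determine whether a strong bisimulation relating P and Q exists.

P ≁ Q

Reachable graph of P (2 states):
  s0 = a.(0 | 0 + (0 + 0)) :: -a-> s1
  s1 = 0 | 0 + (0 + 0) :: ·
Reachable graph of Q (2 states):
  t0 = b.(0 | 0 + (0 + 0)) :: -b-> t1
  t1 = 0 | 0 + (0 + 0) :: ·
Bisimilarity quotient blocks:
  B0 = {s0}
  B1 = {s1, t1}
  B2 = {t0}
s0 ∈ B0, t0 ∈ B2 → different blocks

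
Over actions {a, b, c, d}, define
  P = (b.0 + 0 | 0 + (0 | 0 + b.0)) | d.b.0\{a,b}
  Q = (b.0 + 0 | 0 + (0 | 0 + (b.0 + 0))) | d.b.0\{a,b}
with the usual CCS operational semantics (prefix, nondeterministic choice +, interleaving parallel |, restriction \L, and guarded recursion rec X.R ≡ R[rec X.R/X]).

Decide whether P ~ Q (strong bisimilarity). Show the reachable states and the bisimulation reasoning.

P's transition system — 6 states:
  s0 = (b.0 + 0 | 0 + (0 | 0 + b.0)) | d.b.0\{a,b} | --b--▸ s1, --d--▸ s2
  s1 = 0 | d.b.0\{a,b} | --d--▸ s3
  s2 = (b.0 + 0 | 0 + (0 | 0 + b.0)) | b.0\{a,b} | --b--▸ s3, --b--▸ s4
  s3 = 0 | b.0\{a,b} | --b--▸ s5
  s4 = (b.0 + 0 | 0 + (0 | 0 + b.0)) | 0\{a,b} | --b--▸ s5
  s5 = 0 | 0\{a,b} | (no moves)
Q's transition system — 6 states:
  t0 = (b.0 + 0 | 0 + (0 | 0 + (b.0 + 0))) | d.b.0\{a,b} | --b--▸ t1, --d--▸ t2
  t1 = 0 | d.b.0\{a,b} | --d--▸ t3
  t2 = (b.0 + 0 | 0 + (0 | 0 + (b.0 + 0))) | b.0\{a,b} | --b--▸ t3, --b--▸ t4
  t3 = 0 | b.0\{a,b} | --b--▸ t5
  t4 = (b.0 + 0 | 0 + (0 | 0 + (b.0 + 0))) | 0\{a,b} | --b--▸ t5
  t5 = 0 | 0\{a,b} | (no moves)
Partition-refinement fixed point:
  B0 = {s0, t0}
  B1 = {s1, t1}
  B2 = {s3, s4, t3, t4}
  B3 = {s5, t5}
  B4 = {s2, t2}
s0 ∈ B0, t0 ∈ B0 → same block

YES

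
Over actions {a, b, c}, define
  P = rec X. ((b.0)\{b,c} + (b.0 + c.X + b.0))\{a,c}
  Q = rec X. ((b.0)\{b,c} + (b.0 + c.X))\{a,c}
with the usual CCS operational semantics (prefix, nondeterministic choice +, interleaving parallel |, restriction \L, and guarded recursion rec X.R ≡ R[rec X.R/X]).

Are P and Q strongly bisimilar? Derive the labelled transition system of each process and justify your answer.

bisimilar

LTS(P): 2 reachable states
  s0 = rec X. ((b.0)\{b,c} + (b.0 + c.X + b.0))\{a,c} | --b--▸ s1
  s1 = 0\{a,c} | ·
LTS(Q): 2 reachable states
  t0 = rec X. ((b.0)\{b,c} + (b.0 + c.X))\{a,c} | --b--▸ t1
  t1 = 0\{a,c} | ·
Partition-refinement fixed point:
  B0 = {s0, t0}
  B1 = {s1, t1}
s0 ∈ B0, t0 ∈ B0 → same block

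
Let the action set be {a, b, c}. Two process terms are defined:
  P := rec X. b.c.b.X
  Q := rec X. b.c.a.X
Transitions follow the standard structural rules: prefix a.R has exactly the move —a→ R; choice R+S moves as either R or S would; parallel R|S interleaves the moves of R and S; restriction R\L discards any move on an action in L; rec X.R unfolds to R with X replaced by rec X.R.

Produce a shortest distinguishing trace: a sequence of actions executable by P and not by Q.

bcb

P's transition system — 3 states:
  u0 = rec X. b.c.b.X → =b=> u1
  u1 = c.b.(rec X. b.c.b.X) → =c=> u2
  u2 = b.(rec X. b.c.b.X) → =b=> u0
Q's transition system — 3 states:
  v0 = rec X. b.c.a.X → =b=> v1
  v1 = c.a.(rec X. b.c.a.X) → =c=> v2
  v2 = a.(rec X. b.c.a.X) → =a=> v0
Executing bcb from P (initial set {u0}):
  step 1 (b): {u1}
  step 2 (c): {u2}
  step 3 (b): {u0}
  — P admits the full trace.
Executing bcb from Q (initial set {v0}):
  step 1 (b): {v1}
  step 2 (c): {v2}
  step 3 (b): ∅  — Q cannot continue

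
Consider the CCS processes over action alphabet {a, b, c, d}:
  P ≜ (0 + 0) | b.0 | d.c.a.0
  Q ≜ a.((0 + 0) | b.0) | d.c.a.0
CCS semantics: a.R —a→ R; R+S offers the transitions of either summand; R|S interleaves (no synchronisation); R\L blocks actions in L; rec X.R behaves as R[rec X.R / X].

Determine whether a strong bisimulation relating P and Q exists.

P ≁ Q

P's transition system — 8 states:
  m0 = (0 + 0) | b.0 | d.c.a.0 :: =b=> m1, =d=> m2
  m1 = (0 + 0) | 0 | d.c.a.0 :: =d=> m3
  m2 = (0 + 0) | b.0 | c.a.0 :: =b=> m3, =c=> m4
  m3 = (0 + 0) | 0 | c.a.0 :: =c=> m5
  m4 = (0 + 0) | b.0 | a.0 :: =a=> m6, =b=> m5
  m5 = (0 + 0) | 0 | a.0 :: =a=> m7
  m6 = (0 + 0) | b.0 | 0 :: =b=> m7
  m7 = (0 + 0) | 0 | 0 :: deadlocked
Q's transition system — 12 states:
  n0 = a.((0 + 0) | b.0) | d.c.a.0 :: =a=> n1, =d=> n2
  n1 = (0 + 0) | b.0 | d.c.a.0 :: =b=> n3, =d=> n4
  n2 = a.((0 + 0) | b.0) | c.a.0 :: =a=> n4, =c=> n5
  n3 = (0 + 0) | 0 | d.c.a.0 :: =d=> n6
  n4 = (0 + 0) | b.0 | c.a.0 :: =b=> n6, =c=> n7
  n5 = a.((0 + 0) | b.0) | a.0 :: =a=> n7, =a=> n8
  n6 = (0 + 0) | 0 | c.a.0 :: =c=> n9
  n7 = (0 + 0) | b.0 | a.0 :: =a=> n10, =b=> n9
  n8 = a.((0 + 0) | b.0) | 0 :: =a=> n10
  n9 = (0 + 0) | 0 | a.0 :: =a=> n11
  n10 = (0 + 0) | b.0 | 0 :: =b=> n11
  n11 = (0 + 0) | 0 | 0 :: deadlocked
Coarsest stable partition (strong bisimilarity classes):
  B0 = {m0, n1}
  B1 = {m2, n4}
  B2 = {m4, n7}
  B3 = {m6, n10}
  B4 = {m7, n11}
  B5 = {m5, n9}
  B6 = {m3, n6}
  B7 = {m1, n3}
  B8 = {n0}
  B9 = {n2}
  B10 = {n5}
  B11 = {n8}
m0 ∈ B0, n0 ∈ B8 → different blocks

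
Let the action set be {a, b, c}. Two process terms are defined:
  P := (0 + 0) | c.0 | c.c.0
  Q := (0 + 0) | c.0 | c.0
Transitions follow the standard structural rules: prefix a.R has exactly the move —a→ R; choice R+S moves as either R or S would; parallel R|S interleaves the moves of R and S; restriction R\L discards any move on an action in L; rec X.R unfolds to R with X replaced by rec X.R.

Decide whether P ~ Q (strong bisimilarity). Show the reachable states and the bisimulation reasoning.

not bisimilar

P's transition system — 6 states:
  s0 = (0 + 0) | c.0 | c.c.0 :: —c→ s1, —c→ s2
  s1 = (0 + 0) | 0 | c.c.0 :: —c→ s3
  s2 = (0 + 0) | c.0 | c.0 :: —c→ s3, —c→ s4
  s3 = (0 + 0) | 0 | c.0 :: —c→ s5
  s4 = (0 + 0) | c.0 | 0 :: —c→ s5
  s5 = (0 + 0) | 0 | 0 :: deadlocked
Q's transition system — 4 states:
  t0 = (0 + 0) | c.0 | c.0 :: —c→ t1, —c→ t2
  t1 = (0 + 0) | 0 | c.0 :: —c→ t3
  t2 = (0 + 0) | c.0 | 0 :: —c→ t3
  t3 = (0 + 0) | 0 | 0 :: deadlocked
Partition-refinement fixed point:
  B0 = {s0}
  B1 = {s1, s2, t0}
  B2 = {s3, s4, t1, t2}
  B3 = {s5, t3}
s0 ∈ B0, t0 ∈ B1 → different blocks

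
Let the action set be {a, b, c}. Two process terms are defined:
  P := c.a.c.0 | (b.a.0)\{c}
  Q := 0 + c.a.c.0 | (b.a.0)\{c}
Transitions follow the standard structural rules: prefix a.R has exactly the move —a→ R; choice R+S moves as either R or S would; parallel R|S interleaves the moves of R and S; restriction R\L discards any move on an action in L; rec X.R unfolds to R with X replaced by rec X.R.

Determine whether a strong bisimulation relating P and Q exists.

P ~ Q

P's transition system — 12 states:
  m0 = c.a.c.0 | (b.a.0)\{c} has moves --b--▸ m1, --c--▸ m2
  m1 = c.a.c.0 | (a.0)\{c} has moves --a--▸ m3, --c--▸ m4
  m2 = a.c.0 | (b.a.0)\{c} has moves --a--▸ m5, --b--▸ m4
  m3 = c.a.c.0 | 0\{c} has moves --c--▸ m6
  m4 = a.c.0 | (a.0)\{c} has moves --a--▸ m6, --a--▸ m7
  m5 = c.0 | (b.a.0)\{c} has moves --b--▸ m7, --c--▸ m8
  m6 = a.c.0 | 0\{c} has moves --a--▸ m9
  m7 = c.0 | (a.0)\{c} has moves --a--▸ m9, --c--▸ m10
  m8 = 0 | (b.a.0)\{c} has moves --b--▸ m10
  m9 = c.0 | 0\{c} has moves --c--▸ m11
  m10 = 0 | (a.0)\{c} has moves --a--▸ m11
  m11 = 0 | 0\{c} has moves stopped
Q's transition system — 12 states:
  n0 = 0 + c.a.c.0 | (b.a.0)\{c} has moves --b--▸ n1, --c--▸ n2
  n1 = c.a.c.0 | (a.0)\{c} has moves --a--▸ n3, --c--▸ n4
  n2 = a.c.0 | (b.a.0)\{c} has moves --a--▸ n5, --b--▸ n4
  n3 = c.a.c.0 | 0\{c} has moves --c--▸ n6
  n4 = a.c.0 | (a.0)\{c} has moves --a--▸ n6, --a--▸ n7
  n5 = c.0 | (b.a.0)\{c} has moves --b--▸ n7, --c--▸ n8
  n6 = a.c.0 | 0\{c} has moves --a--▸ n9
  n7 = c.0 | (a.0)\{c} has moves --a--▸ n9, --c--▸ n10
  n8 = 0 | (b.a.0)\{c} has moves --b--▸ n10
  n9 = c.0 | 0\{c} has moves --c--▸ n11
  n10 = 0 | (a.0)\{c} has moves --a--▸ n11
  n11 = 0 | 0\{c} has moves stopped
Bisimilarity quotient blocks:
  B0 = {m0, n0}
  B1 = {m2, n2}
  B2 = {m5, n5}
  B3 = {m8, n8}
  B4 = {m10, n10}
  B5 = {m11, n11}
  B6 = {m7, n7}
  B7 = {m9, n9}
  B8 = {m4, n4}
  B9 = {m6, n6}
  B10 = {m1, n1}
  B11 = {m3, n3}
m0 ∈ B0, n0 ∈ B0 → same block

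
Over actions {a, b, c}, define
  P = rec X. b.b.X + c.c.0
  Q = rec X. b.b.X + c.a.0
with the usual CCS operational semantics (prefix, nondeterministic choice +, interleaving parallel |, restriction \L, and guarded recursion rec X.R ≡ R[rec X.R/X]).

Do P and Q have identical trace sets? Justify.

P's transition system — 4 states:
  m0 = rec X. b.b.X + c.c.0 ⊢ --b--▸ m1, --c--▸ m2
  m1 = b.(rec X. b.b.X + c.c.0) ⊢ --b--▸ m0
  m2 = c.0 ⊢ --c--▸ m3
  m3 = 0 ⊢ ·
Q's transition system — 4 states:
  n0 = rec X. b.b.X + c.a.0 ⊢ --b--▸ n1, --c--▸ n2
  n1 = b.(rec X. b.b.X + c.a.0) ⊢ --b--▸ n0
  n2 = a.0 ⊢ --a--▸ n3
  n3 = 0 ⊢ ·
Run σ = ⟨cc⟩ on P: start {m0}
  step 1 (c): {m2}
  step 2 (c): {m3}
  ✓ P
Run σ = ⟨cc⟩ on Q: start {n0}
  step 1 (c): {n2}
  step 2 (c): ∅ (Q stuck)

trace-distinct — witness ⟨cc⟩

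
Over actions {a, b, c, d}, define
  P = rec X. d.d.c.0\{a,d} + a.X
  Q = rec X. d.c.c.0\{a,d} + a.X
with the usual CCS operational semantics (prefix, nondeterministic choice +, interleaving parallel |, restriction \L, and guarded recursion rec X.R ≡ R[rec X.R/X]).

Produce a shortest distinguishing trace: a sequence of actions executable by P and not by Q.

LTS(P): 4 reachable states
  u0 = rec X. d.d.c.0\{a,d} + a.X → ··a··> u0, ··d··> u1
  u1 = d.c.0\{a,d} → ··d··> u2
  u2 = c.0\{a,d} → ··c··> u3
  u3 = 0\{a,d} → (no moves)
LTS(Q): 4 reachable states
  v0 = rec X. d.c.c.0\{a,d} + a.X → ··a··> v0, ··d··> v1
  v1 = c.c.0\{a,d} → ··c··> v2
  v2 = c.0\{a,d} → ··c··> v3
  v3 = 0\{a,d} → (no moves)
Executing dd from P (initial set {u0}):
  [1] d ⇒ {u1}
  [2] d ⇒ {u2}
  P completes σ.
Executing dd from Q (initial set {v0}):
  [1] d ⇒ {v1}
  [2] d ⇒ ∅ (Q stuck)

dd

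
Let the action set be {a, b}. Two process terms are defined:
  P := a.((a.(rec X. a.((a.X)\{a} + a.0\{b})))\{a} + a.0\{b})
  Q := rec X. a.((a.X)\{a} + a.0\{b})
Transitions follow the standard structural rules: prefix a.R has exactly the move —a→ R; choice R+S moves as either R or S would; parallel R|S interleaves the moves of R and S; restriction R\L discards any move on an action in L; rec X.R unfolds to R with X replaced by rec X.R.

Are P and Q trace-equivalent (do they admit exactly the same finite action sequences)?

Reachable graph of P (3 states):
  u0 = a.((a.(rec X. a.((a.X)\{a} + a.0\{b})))\{a} + a.0\{b}) | --a--▸ u1
  u1 = (a.(rec X. a.((a.X)\{a} + a.0\{b})))\{a} + a.0\{b} | --a--▸ u2
  u2 = 0\{b} | (no moves)
Reachable graph of Q (3 states):
  v0 = rec X. a.((a.X)\{a} + a.0\{b}) | --a--▸ v1
  v1 = (a.(rec X. a.((a.X)\{a} + a.0\{b})))\{a} + a.0\{b} | --a--▸ v2
  v2 = 0\{b} | (no moves)
Bisimilarity quotient blocks:
  B0 = {u0, v0}
  B1 = {u1, v1}
  B2 = {u2, v2}
u0 ∈ B0, v0 ∈ B0 → same block
Bisimilar ⇒ trace-equivalent.

traces(P) = traces(Q)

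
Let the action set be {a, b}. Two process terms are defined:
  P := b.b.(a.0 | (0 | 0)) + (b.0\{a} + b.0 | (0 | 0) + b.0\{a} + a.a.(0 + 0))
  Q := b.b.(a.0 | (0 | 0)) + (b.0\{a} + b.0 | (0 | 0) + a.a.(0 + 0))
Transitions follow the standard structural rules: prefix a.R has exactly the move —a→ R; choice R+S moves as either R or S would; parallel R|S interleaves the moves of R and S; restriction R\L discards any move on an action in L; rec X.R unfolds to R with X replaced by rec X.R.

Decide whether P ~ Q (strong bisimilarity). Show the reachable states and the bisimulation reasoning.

P's transition system — 7 states:
  s0 = b.b.(a.0 | (0 | 0)) + (b.0\{a} + b.0 | (0 | 0) + b.0\{a} + a.a.(0 + 0)) has moves =a=> s1, =b=> s2, =b=> s3, =b=> s4
  s1 = a.(0 + 0) has moves =a=> s5
  s2 = 0 | (0 | 0) has moves ∅
  s3 = 0\{a} has moves ∅
  s4 = b.(a.0 | (0 | 0)) has moves =b=> s6
  s5 = 0 + 0 has moves ∅
  s6 = a.0 | (0 | 0) has moves =a=> s2
Q's transition system — 7 states:
  t0 = b.b.(a.0 | (0 | 0)) + (b.0\{a} + b.0 | (0 | 0) + a.a.(0 + 0)) has moves =a=> t1, =b=> t2, =b=> t3, =b=> t4
  t1 = a.(0 + 0) has moves =a=> t5
  t2 = 0 | (0 | 0) has moves ∅
  t3 = 0\{a} has moves ∅
  t4 = b.(a.0 | (0 | 0)) has moves =b=> t6
  t5 = 0 + 0 has moves ∅
  t6 = a.0 | (0 | 0) has moves =a=> t2
Bisimilarity quotient blocks:
  B0 = {s0, t0}
  B1 = {s2, s3, s5, t2, t3, t5}
  B2 = {s1, s6, t1, t6}
  B3 = {s4, t4}
s0 ∈ B0, t0 ∈ B0 → same block

bisimilar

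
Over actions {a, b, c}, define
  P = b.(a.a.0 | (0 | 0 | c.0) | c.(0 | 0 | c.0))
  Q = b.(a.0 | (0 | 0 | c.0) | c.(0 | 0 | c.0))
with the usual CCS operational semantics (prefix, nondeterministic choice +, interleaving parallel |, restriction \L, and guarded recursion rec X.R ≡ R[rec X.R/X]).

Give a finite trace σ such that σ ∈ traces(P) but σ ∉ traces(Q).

Reachable graph of P (19 states):
  m0 = b.(a.a.0 | (0 | 0 | c.0) | c.(0 | 0 | c.0)) → =b=> m1
  m1 = a.a.0 | (0 | 0 | c.0) | c.(0 | 0 | c.0) → =a=> m2, =c=> m3, =c=> m4
  m2 = a.0 | (0 | 0 | c.0) | c.(0 | 0 | c.0) → =a=> m5, =c=> m6, =c=> m7
  m3 = a.a.0 | (0 | 0 | 0) | c.(0 | 0 | c.0) → =a=> m6, =c=> m8
  m4 = a.a.0 | (0 | 0 | c.0) | (0 | 0 | c.0) → =a=> m7, =c=> m8, =c=> m9
  m5 = 0 | (0 | 0 | c.0) | c.(0 | 0 | c.0) → =c=> m10, =c=> m11
  m6 = a.0 | (0 | 0 | 0) | c.(0 | 0 | c.0) → =a=> m10, =c=> m12
  m7 = a.0 | (0 | 0 | c.0) | (0 | 0 | c.0) → =a=> m11, =c=> m12, =c=> m13
  m8 = a.a.0 | (0 | 0 | 0) | (0 | 0 | c.0) → =a=> m12, =c=> m14
  m9 = a.a.0 | (0 | 0 | c.0) | (0 | 0 | 0) → =a=> m13, =c=> m14
  m10 = 0 | (0 | 0 | 0) | c.(0 | 0 | c.0) → =c=> m15
  m11 = 0 | (0 | 0 | c.0) | (0 | 0 | c.0) → =c=> m15, =c=> m16
  m12 = a.0 | (0 | 0 | 0) | (0 | 0 | c.0) → =a=> m15, =c=> m17
  m13 = a.0 | (0 | 0 | c.0) | (0 | 0 | 0) → =a=> m16, =c=> m17
  m14 = a.a.0 | (0 | 0 | 0) | (0 | 0 | 0) → =a=> m17
  m15 = 0 | (0 | 0 | 0) | (0 | 0 | c.0) → =c=> m18
  m16 = 0 | (0 | 0 | c.0) | (0 | 0 | 0) → =c=> m18
  m17 = a.0 | (0 | 0 | 0) | (0 | 0 | 0) → =a=> m18
  m18 = 0 | (0 | 0 | 0) | (0 | 0 | 0) → deadlocked
Reachable graph of Q (13 states):
  n0 = b.(a.0 | (0 | 0 | c.0) | c.(0 | 0 | c.0)) → =b=> n1
  n1 = a.0 | (0 | 0 | c.0) | c.(0 | 0 | c.0) → =a=> n2, =c=> n3, =c=> n4
  n2 = 0 | (0 | 0 | c.0) | c.(0 | 0 | c.0) → =c=> n5, =c=> n6
  n3 = a.0 | (0 | 0 | 0) | c.(0 | 0 | c.0) → =a=> n5, =c=> n7
  n4 = a.0 | (0 | 0 | c.0) | (0 | 0 | c.0) → =a=> n6, =c=> n7, =c=> n8
  n5 = 0 | (0 | 0 | 0) | c.(0 | 0 | c.0) → =c=> n9
  n6 = 0 | (0 | 0 | c.0) | (0 | 0 | c.0) → =c=> n10, =c=> n9
  n7 = a.0 | (0 | 0 | 0) | (0 | 0 | c.0) → =a=> n9, =c=> n11
  n8 = a.0 | (0 | 0 | c.0) | (0 | 0 | 0) → =a=> n10, =c=> n11
  n9 = 0 | (0 | 0 | 0) | (0 | 0 | c.0) → =c=> n12
  n10 = 0 | (0 | 0 | c.0) | (0 | 0 | 0) → =c=> n12
  n11 = a.0 | (0 | 0 | 0) | (0 | 0 | 0) → =a=> n12
  n12 = 0 | (0 | 0 | 0) | (0 | 0 | 0) → deadlocked
Run σ = ⟨baa⟩ on P: start {m0}
  after b @ step 1: {m1}
  after a @ step 2: {m2}
  after a @ step 3: {m5}
  — P admits the full trace.
Run σ = ⟨baa⟩ on Q: start {n0}
  after b @ step 1: {n1}
  after a @ step 2: {n2}
  after a @ step 3: ∅  — Q cannot continue

baa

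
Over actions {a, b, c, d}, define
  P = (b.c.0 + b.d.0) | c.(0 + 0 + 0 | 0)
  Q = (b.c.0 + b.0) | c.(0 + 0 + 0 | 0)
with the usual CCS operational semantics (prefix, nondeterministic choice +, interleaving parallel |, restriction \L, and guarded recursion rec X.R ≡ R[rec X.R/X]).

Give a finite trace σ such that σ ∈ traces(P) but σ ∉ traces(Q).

LTS(P): 8 reachable states
  p0 = (b.c.0 + b.d.0) | c.(0 + 0 + 0 | 0) ⊢ --b--▸ p1, --b--▸ p2, --c--▸ p3
  p1 = c.0 | c.(0 + 0 + 0 | 0) ⊢ --c--▸ p4, --c--▸ p5
  p2 = d.0 | c.(0 + 0 + 0 | 0) ⊢ --c--▸ p6, --d--▸ p4
  p3 = (b.c.0 + b.d.0) | (0 + 0 + 0 | 0) ⊢ --b--▸ p5, --b--▸ p6
  p4 = 0 | c.(0 + 0 + 0 | 0) ⊢ --c--▸ p7
  p5 = c.0 | (0 + 0 + 0 | 0) ⊢ --c--▸ p7
  p6 = d.0 | (0 + 0 + 0 | 0) ⊢ --d--▸ p7
  p7 = 0 | (0 + 0 + 0 | 0) ⊢ (no moves)
LTS(Q): 6 reachable states
  q0 = (b.c.0 + b.0) | c.(0 + 0 + 0 | 0) ⊢ --b--▸ q1, --b--▸ q2, --c--▸ q3
  q1 = 0 | c.(0 + 0 + 0 | 0) ⊢ --c--▸ q4
  q2 = c.0 | c.(0 + 0 + 0 | 0) ⊢ --c--▸ q1, --c--▸ q5
  q3 = (b.c.0 + b.0) | (0 + 0 + 0 | 0) ⊢ --b--▸ q4, --b--▸ q5
  q4 = 0 | (0 + 0 + 0 | 0) ⊢ (no moves)
  q5 = c.0 | (0 + 0 + 0 | 0) ⊢ --c--▸ q4
Trace ⟨bd⟩ through P, begin at {p0}:
  [1] b ⇒ {p1, p2}
  [2] d ⇒ {p4}
  — P admits the full trace.
Trace ⟨bd⟩ through Q, begin at {q0}:
  [1] b ⇒ {q1, q2}
  [2] d ⇒ ∅  — Q cannot continue

bd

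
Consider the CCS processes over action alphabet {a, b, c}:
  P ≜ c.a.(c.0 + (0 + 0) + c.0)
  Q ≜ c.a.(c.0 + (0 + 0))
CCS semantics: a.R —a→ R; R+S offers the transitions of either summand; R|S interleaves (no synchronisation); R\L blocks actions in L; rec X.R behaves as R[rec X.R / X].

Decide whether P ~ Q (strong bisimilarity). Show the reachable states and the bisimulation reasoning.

LTS(P): 4 reachable states
  s0 = c.a.(c.0 + (0 + 0) + c.0) | ··c··> s1
  s1 = a.(c.0 + (0 + 0) + c.0) | ··a··> s2
  s2 = c.0 + (0 + 0) + c.0 | ··c··> s3
  s3 = 0 | ·
LTS(Q): 4 reachable states
  t0 = c.a.(c.0 + (0 + 0)) | ··c··> t1
  t1 = a.(c.0 + (0 + 0)) | ··a··> t2
  t2 = c.0 + (0 + 0) | ··c··> t3
  t3 = 0 | ·
Bisimilarity quotient blocks:
  B0 = {s0, t0}
  B1 = {s1, t1}
  B2 = {s2, t2}
  B3 = {s3, t3}
s0 ∈ B0, t0 ∈ B0 → same block

P ~ Q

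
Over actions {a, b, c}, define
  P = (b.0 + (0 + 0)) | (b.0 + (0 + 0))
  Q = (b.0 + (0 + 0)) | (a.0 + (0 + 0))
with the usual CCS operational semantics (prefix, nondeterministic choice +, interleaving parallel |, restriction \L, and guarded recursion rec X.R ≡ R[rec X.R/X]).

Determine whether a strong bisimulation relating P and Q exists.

NO

P's transition system — 4 states:
  m0 = (b.0 + (0 + 0)) | (b.0 + (0 + 0)) ⊢ -b-> m1, -b-> m2
  m1 = (b.0 + (0 + 0)) | 0 ⊢ -b-> m3
  m2 = 0 | (b.0 + (0 + 0)) ⊢ -b-> m3
  m3 = 0 | 0 ⊢ stopped
Q's transition system — 4 states:
  n0 = (b.0 + (0 + 0)) | (a.0 + (0 + 0)) ⊢ -a-> n1, -b-> n2
  n1 = (b.0 + (0 + 0)) | 0 ⊢ -b-> n3
  n2 = 0 | (a.0 + (0 + 0)) ⊢ -a-> n3
  n3 = 0 | 0 ⊢ stopped
Bisimilarity quotient blocks:
  B0 = {m0}
  B1 = {m1, m2, n1}
  B2 = {m3, n3}
  B3 = {n0}
  B4 = {n2}
m0 ∈ B0, n0 ∈ B3 → different blocks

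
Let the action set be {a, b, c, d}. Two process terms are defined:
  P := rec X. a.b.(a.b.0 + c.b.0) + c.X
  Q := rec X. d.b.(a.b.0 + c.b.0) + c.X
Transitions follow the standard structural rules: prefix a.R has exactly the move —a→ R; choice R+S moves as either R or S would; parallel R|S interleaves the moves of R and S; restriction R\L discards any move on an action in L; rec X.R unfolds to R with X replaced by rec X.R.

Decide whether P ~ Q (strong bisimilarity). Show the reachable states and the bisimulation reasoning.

P's transition system — 5 states:
  m0 = rec X. a.b.(a.b.0 + c.b.0) + c.X has moves --a--▸ m1, --c--▸ m0
  m1 = b.(a.b.0 + c.b.0) has moves --b--▸ m2
  m2 = a.b.0 + c.b.0 has moves --a--▸ m3, --c--▸ m3
  m3 = b.0 has moves --b--▸ m4
  m4 = 0 has moves stopped
Q's transition system — 5 states:
  n0 = rec X. d.b.(a.b.0 + c.b.0) + c.X has moves --c--▸ n0, --d--▸ n1
  n1 = b.(a.b.0 + c.b.0) has moves --b--▸ n2
  n2 = a.b.0 + c.b.0 has moves --a--▸ n3, --c--▸ n3
  n3 = b.0 has moves --b--▸ n4
  n4 = 0 has moves stopped
Coarsest stable partition (strong bisimilarity classes):
  B0 = {m0}
  B1 = {m1, n1}
  B2 = {m2, n2}
  B3 = {m3, n3}
  B4 = {m4, n4}
  B5 = {n0}
m0 ∈ B0, n0 ∈ B5 → different blocks

NO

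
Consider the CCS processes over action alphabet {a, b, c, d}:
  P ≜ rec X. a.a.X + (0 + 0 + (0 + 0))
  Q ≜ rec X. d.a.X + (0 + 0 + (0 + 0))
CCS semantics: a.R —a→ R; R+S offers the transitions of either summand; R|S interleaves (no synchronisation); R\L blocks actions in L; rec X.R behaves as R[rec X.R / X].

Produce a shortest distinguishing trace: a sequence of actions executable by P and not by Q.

Reachable graph of P (2 states):
  p0 = rec X. a.a.X + (0 + 0 + (0 + 0)) has moves --a--▸ p1
  p1 = a.(rec X. a.a.X + (0 + 0 + (0 + 0))) has moves --a--▸ p0
Reachable graph of Q (2 states):
  q0 = rec X. d.a.X + (0 + 0 + (0 + 0)) has moves --d--▸ q1
  q1 = a.(rec X. d.a.X + (0 + 0 + (0 + 0))) has moves --a--▸ q0
Run σ = ⟨a⟩ on P: start {p0}
  step 1 (a): {p1}
  ✓ P
Run σ = ⟨a⟩ on Q: start {q0}
  step 1 (a): ∅ (Q stuck)

a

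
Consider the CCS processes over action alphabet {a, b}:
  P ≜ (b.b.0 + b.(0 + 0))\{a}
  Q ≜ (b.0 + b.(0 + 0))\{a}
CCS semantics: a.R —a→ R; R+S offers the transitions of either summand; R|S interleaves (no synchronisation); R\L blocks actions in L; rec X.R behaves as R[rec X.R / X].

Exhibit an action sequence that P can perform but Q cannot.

Reachable graph of P (4 states):
  u0 = (b.b.0 + b.(0 + 0))\{a} has moves --b--▸ u1, --b--▸ u2
  u1 = (0 + 0)\{a} has moves ∅
  u2 = (b.0)\{a} has moves --b--▸ u3
  u3 = 0\{a} has moves ∅
Reachable graph of Q (3 states):
  v0 = (b.0 + b.(0 + 0))\{a} has moves --b--▸ v1, --b--▸ v2
  v1 = (0 + 0)\{a} has moves ∅
  v2 = 0\{a} has moves ∅
Executing bb from P (initial set {u0}):
  [1] b ⇒ {u1, u2}
  [2] b ⇒ {u3}
  P completes σ.
Executing bb from Q (initial set {v0}):
  [1] b ⇒ {v1, v2}
  [2] b ⇒ no successor for Q

bb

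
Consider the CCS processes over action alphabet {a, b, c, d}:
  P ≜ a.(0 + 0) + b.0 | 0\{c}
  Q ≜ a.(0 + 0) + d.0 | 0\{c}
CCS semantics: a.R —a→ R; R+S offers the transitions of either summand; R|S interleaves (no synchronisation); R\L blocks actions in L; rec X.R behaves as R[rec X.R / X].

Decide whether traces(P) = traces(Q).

traces(P) ≠ traces(Q) — witness ⟨b⟩

P's transition system — 3 states:
  p0 = a.(0 + 0) + b.0 | 0\{c} ⊢ --a--▸ p1, --b--▸ p2
  p1 = 0 + 0 ⊢ (no moves)
  p2 = 0 | 0\{c} ⊢ (no moves)
Q's transition system — 3 states:
  q0 = a.(0 + 0) + d.0 | 0\{c} ⊢ --a--▸ q1, --d--▸ q2
  q1 = 0 + 0 ⊢ (no moves)
  q2 = 0 | 0\{c} ⊢ (no moves)
Trace ⟨b⟩ through P, begin at {p0}:
  after b @ step 1: {p2}
  P completes σ.
Trace ⟨b⟩ through Q, begin at {q0}:
  after b @ step 1: no successor for Q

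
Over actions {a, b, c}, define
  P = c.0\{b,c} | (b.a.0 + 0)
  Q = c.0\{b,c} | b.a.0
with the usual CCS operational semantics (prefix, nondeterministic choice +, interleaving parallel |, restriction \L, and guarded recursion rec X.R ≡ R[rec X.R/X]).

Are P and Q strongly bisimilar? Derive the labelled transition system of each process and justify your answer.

Reachable graph of P (6 states):
  m0 = c.0\{b,c} | (b.a.0 + 0) | --b--▸ m1, --c--▸ m2
  m1 = c.0\{b,c} | a.0 | --a--▸ m3, --c--▸ m4
  m2 = 0\{b,c} | (b.a.0 + 0) | --b--▸ m4
  m3 = c.0\{b,c} | 0 | --c--▸ m5
  m4 = 0\{b,c} | a.0 | --a--▸ m5
  m5 = 0\{b,c} | 0 | ·
Reachable graph of Q (6 states):
  n0 = c.0\{b,c} | b.a.0 | --b--▸ n1, --c--▸ n2
  n1 = c.0\{b,c} | a.0 | --a--▸ n3, --c--▸ n4
  n2 = 0\{b,c} | b.a.0 | --b--▸ n4
  n3 = c.0\{b,c} | 0 | --c--▸ n5
  n4 = 0\{b,c} | a.0 | --a--▸ n5
  n5 = 0\{b,c} | 0 | ·
Partition-refinement fixed point:
  B0 = {m0, n0}
  B1 = {m1, n1}
  B2 = {m4, n4}
  B3 = {m5, n5}
  B4 = {m3, n3}
  B5 = {m2, n2}
m0 ∈ B0, n0 ∈ B0 → same block

P ~ Q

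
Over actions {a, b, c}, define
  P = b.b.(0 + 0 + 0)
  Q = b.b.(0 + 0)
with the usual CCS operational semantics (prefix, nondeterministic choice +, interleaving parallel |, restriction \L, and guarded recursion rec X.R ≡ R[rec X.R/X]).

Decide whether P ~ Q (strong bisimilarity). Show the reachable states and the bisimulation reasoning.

Reachable graph of P (3 states):
  m0 = b.b.(0 + 0 + 0) | -b-> m1
  m1 = b.(0 + 0 + 0) | -b-> m2
  m2 = 0 + 0 + 0 | ∅
Reachable graph of Q (3 states):
  n0 = b.b.(0 + 0) | -b-> n1
  n1 = b.(0 + 0) | -b-> n2
  n2 = 0 + 0 | ∅
Bisimilarity quotient blocks:
  B0 = {m0, n0}
  B1 = {m1, n1}
  B2 = {m2, n2}
m0 ∈ B0, n0 ∈ B0 → same block

bisimilar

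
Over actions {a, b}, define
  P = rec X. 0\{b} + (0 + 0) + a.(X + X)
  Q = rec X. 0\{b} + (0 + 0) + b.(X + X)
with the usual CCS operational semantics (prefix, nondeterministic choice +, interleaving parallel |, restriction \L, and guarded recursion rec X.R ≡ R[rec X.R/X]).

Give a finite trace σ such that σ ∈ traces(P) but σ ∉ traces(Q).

a

P's transition system — 2 states:
  s0 = rec X. 0\{b} + (0 + 0) + a.(X + X) → =a=> s1
  s1 = (rec X. 0\{b} + (0 + 0) + a.(X + X)) + (rec X. 0\{b} + (0 + 0) + a.(X + X)) → =a=> s1
Q's transition system — 2 states:
  t0 = rec X. 0\{b} + (0 + 0) + b.(X + X) → =b=> t1
  t1 = (rec X. 0\{b} + (0 + 0) + b.(X + X)) + (rec X. 0\{b} + (0 + 0) + b.(X + X)) → =b=> t1
Run σ = ⟨a⟩ on P: start {s0}
  [1] a ⇒ {s1}
  ✓ P
Run σ = ⟨a⟩ on Q: start {t0}
  [1] a ⇒ ∅ (Q stuck)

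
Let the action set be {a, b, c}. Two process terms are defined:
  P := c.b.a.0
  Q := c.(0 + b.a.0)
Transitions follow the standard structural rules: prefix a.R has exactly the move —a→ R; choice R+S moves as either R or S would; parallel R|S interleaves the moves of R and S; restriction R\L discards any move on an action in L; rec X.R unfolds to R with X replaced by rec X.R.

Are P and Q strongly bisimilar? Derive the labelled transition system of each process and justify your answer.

YES

LTS(P): 4 reachable states
  m0 = c.b.a.0 ⊢ —c→ m1
  m1 = b.a.0 ⊢ —b→ m2
  m2 = a.0 ⊢ —a→ m3
  m3 = 0 ⊢ stopped
LTS(Q): 4 reachable states
  n0 = c.(0 + b.a.0) ⊢ —c→ n1
  n1 = 0 + b.a.0 ⊢ —b→ n2
  n2 = a.0 ⊢ —a→ n3
  n3 = 0 ⊢ stopped
Partition-refinement fixed point:
  B0 = {m0, n0}
  B1 = {m1, n1}
  B2 = {m2, n2}
  B3 = {m3, n3}
m0 ∈ B0, n0 ∈ B0 → same block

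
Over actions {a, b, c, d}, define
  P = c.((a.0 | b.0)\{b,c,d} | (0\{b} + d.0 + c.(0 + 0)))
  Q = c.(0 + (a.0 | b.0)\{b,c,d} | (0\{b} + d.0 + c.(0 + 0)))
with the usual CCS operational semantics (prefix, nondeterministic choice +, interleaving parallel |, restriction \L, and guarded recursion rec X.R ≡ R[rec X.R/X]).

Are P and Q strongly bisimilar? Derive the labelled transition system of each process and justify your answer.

YES

Reachable graph of P (7 states):
  p0 = c.((a.0 | b.0)\{b,c,d} | (0\{b} + d.0 + c.(0 + 0))) → ··c··> p1
  p1 = (a.0 | b.0)\{b,c,d} | (0\{b} + d.0 + c.(0 + 0)) → ··a··> p2, ··c··> p3, ··d··> p4
  p2 = (0 | b.0)\{b,c,d} | (0\{b} + d.0 + c.(0 + 0)) → ··c··> p5, ··d··> p6
  p3 = (a.0 | b.0)\{b,c,d} | (0 + 0) → ··a··> p5
  p4 = (a.0 | b.0)\{b,c,d} | 0 → ··a··> p6
  p5 = (0 | b.0)\{b,c,d} | (0 + 0) → ·
  p6 = (0 | b.0)\{b,c,d} | 0 → ·
Reachable graph of Q (7 states):
  q0 = c.(0 + (a.0 | b.0)\{b,c,d} | (0\{b} + d.0 + c.(0 + 0))) → ··c··> q1
  q1 = 0 + (a.0 | b.0)\{b,c,d} | (0\{b} + d.0 + c.(0 + 0)) → ··a··> q2, ··c··> q3, ··d··> q4
  q2 = (0 | b.0)\{b,c,d} | (0\{b} + d.0 + c.(0 + 0)) → ··c··> q5, ··d··> q6
  q3 = (a.0 | b.0)\{b,c,d} | (0 + 0) → ··a··> q5
  q4 = (a.0 | b.0)\{b,c,d} | 0 → ··a··> q6
  q5 = (0 | b.0)\{b,c,d} | (0 + 0) → ·
  q6 = (0 | b.0)\{b,c,d} | 0 → ·
Partition-refinement fixed point:
  B0 = {p0, q0}
  B1 = {p1, q1}
  B2 = {p2, q2}
  B3 = {p5, p6, q5, q6}
  B4 = {p3, p4, q3, q4}
p0 ∈ B0, q0 ∈ B0 → same block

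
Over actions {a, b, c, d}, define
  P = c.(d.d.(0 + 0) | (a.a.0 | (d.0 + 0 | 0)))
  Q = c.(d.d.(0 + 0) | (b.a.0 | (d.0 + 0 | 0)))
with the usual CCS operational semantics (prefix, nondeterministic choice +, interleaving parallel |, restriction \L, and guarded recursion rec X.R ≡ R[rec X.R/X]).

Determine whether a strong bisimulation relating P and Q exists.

NO

Reachable graph of P (19 states):
  s0 = c.(d.d.(0 + 0) | (a.a.0 | (d.0 + 0 | 0))) ⊢ -c-> s1
  s1 = d.d.(0 + 0) | (a.a.0 | (d.0 + 0 | 0)) ⊢ -a-> s2, -d-> s3, -d-> s4
  s2 = d.d.(0 + 0) | (a.0 | (d.0 + 0 | 0)) ⊢ -a-> s5, -d-> s6, -d-> s7
  s3 = d.(0 + 0) | (a.a.0 | (d.0 + 0 | 0)) ⊢ -a-> s6, -d-> s8, -d-> s9
  s4 = d.d.(0 + 0) | (a.a.0 | 0) ⊢ -a-> s7, -d-> s9
  s5 = d.d.(0 + 0) | (0 | (d.0 + 0 | 0)) ⊢ -d-> s10, -d-> s11
  s6 = d.(0 + 0) | (a.0 | (d.0 + 0 | 0)) ⊢ -a-> s10, -d-> s12, -d-> s13
  s7 = d.d.(0 + 0) | (a.0 | 0) ⊢ -a-> s11, -d-> s13
  s8 = (0 + 0) | (a.a.0 | (d.0 + 0 | 0)) ⊢ -a-> s12, -d-> s14
  s9 = d.(0 + 0) | (a.a.0 | 0) ⊢ -a-> s13, -d-> s14
  s10 = d.(0 + 0) | (0 | (d.0 + 0 | 0)) ⊢ -d-> s15, -d-> s16
  s11 = d.d.(0 + 0) | (0 | 0) ⊢ -d-> s16
  s12 = (0 + 0) | (a.0 | (d.0 + 0 | 0)) ⊢ -a-> s15, -d-> s17
  s13 = d.(0 + 0) | (a.0 | 0) ⊢ -a-> s16, -d-> s17
  s14 = (0 + 0) | (a.a.0 | 0) ⊢ -a-> s17
  s15 = (0 + 0) | (0 | (d.0 + 0 | 0)) ⊢ -d-> s18
  s16 = d.(0 + 0) | (0 | 0) ⊢ -d-> s18
  s17 = (0 + 0) | (a.0 | 0) ⊢ -a-> s18
  s18 = (0 + 0) | (0 | 0) ⊢ deadlocked
Reachable graph of Q (19 states):
  t0 = c.(d.d.(0 + 0) | (b.a.0 | (d.0 + 0 | 0))) ⊢ -c-> t1
  t1 = d.d.(0 + 0) | (b.a.0 | (d.0 + 0 | 0)) ⊢ -b-> t2, -d-> t3, -d-> t4
  t2 = d.d.(0 + 0) | (a.0 | (d.0 + 0 | 0)) ⊢ -a-> t5, -d-> t6, -d-> t7
  t3 = d.(0 + 0) | (b.a.0 | (d.0 + 0 | 0)) ⊢ -b-> t6, -d-> t8, -d-> t9
  t4 = d.d.(0 + 0) | (b.a.0 | 0) ⊢ -b-> t7, -d-> t9
  t5 = d.d.(0 + 0) | (0 | (d.0 + 0 | 0)) ⊢ -d-> t10, -d-> t11
  t6 = d.(0 + 0) | (a.0 | (d.0 + 0 | 0)) ⊢ -a-> t10, -d-> t12, -d-> t13
  t7 = d.d.(0 + 0) | (a.0 | 0) ⊢ -a-> t11, -d-> t13
  t8 = (0 + 0) | (b.a.0 | (d.0 + 0 | 0)) ⊢ -b-> t12, -d-> t14
  t9 = d.(0 + 0) | (b.a.0 | 0) ⊢ -b-> t13, -d-> t14
  t10 = d.(0 + 0) | (0 | (d.0 + 0 | 0)) ⊢ -d-> t15, -d-> t16
  t11 = d.d.(0 + 0) | (0 | 0) ⊢ -d-> t16
  t12 = (0 + 0) | (a.0 | (d.0 + 0 | 0)) ⊢ -a-> t15, -d-> t17
  t13 = d.(0 + 0) | (a.0 | 0) ⊢ -a-> t16, -d-> t17
  t14 = (0 + 0) | (b.a.0 | 0) ⊢ -b-> t17
  t15 = (0 + 0) | (0 | (d.0 + 0 | 0)) ⊢ -d-> t18
  t16 = d.(0 + 0) | (0 | 0) ⊢ -d-> t18
  t17 = (0 + 0) | (a.0 | 0) ⊢ -a-> t18
  t18 = (0 + 0) | (0 | 0) ⊢ deadlocked
Partition-refinement fixed point:
  B0 = {s0}
  B1 = {s1}
  B2 = {s2, t2}
  B3 = {s5, t5}
  B4 = {s10, s11, t10, t11}
  B5 = {s15, s16, t15, t16}
  B6 = {s18, t18}
  B7 = {s6, s7, t6, t7}
  B8 = {s12, s13, t12, t13}
  B9 = {s17, t17}
  B10 = {s3, s4}
  B11 = {s8, s9}
  B12 = {s14}
  B13 = {t0}
  B14 = {t1}
  B15 = {t3, t4}
  B16 = {t8, t9}
  B17 = {t14}
s0 ∈ B0, t0 ∈ B13 → different blocks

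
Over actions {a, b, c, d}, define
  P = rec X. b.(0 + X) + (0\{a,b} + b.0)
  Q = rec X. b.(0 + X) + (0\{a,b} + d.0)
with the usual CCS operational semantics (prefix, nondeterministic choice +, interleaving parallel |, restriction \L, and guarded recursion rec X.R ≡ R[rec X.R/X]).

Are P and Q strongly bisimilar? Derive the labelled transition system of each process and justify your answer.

NO

Reachable graph of P (3 states):
  s0 = rec X. b.(0 + X) + (0\{a,b} + b.0) ⊢ —b→ s1, —b→ s2
  s1 = 0 ⊢ stopped
  s2 = 0 + (rec X. b.(0 + X) + (0\{a,b} + b.0)) ⊢ —b→ s1, —b→ s2
Reachable graph of Q (3 states):
  t0 = rec X. b.(0 + X) + (0\{a,b} + d.0) ⊢ —b→ t1, —d→ t2
  t1 = 0 + (rec X. b.(0 + X) + (0\{a,b} + d.0)) ⊢ —b→ t1, —d→ t2
  t2 = 0 ⊢ stopped
Bisimilarity quotient blocks:
  B0 = {s0, s2}
  B1 = {s1, t2}
  B2 = {t0, t1}
s0 ∈ B0, t0 ∈ B2 → different blocks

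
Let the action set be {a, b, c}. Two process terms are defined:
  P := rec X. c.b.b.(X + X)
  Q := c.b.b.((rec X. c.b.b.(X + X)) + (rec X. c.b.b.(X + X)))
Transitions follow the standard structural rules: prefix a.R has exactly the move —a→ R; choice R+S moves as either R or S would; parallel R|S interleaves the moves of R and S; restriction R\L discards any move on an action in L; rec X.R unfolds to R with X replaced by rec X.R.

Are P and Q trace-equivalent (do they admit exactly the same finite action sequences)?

LTS(P): 4 reachable states
  u0 = rec X. c.b.b.(X + X) :: =c=> u1
  u1 = b.b.((rec X. c.b.b.(X + X)) + (rec X. c.b.b.(X + X))) :: =b=> u2
  u2 = b.((rec X. c.b.b.(X + X)) + (rec X. c.b.b.(X + X))) :: =b=> u3
  u3 = (rec X. c.b.b.(X + X)) + (rec X. c.b.b.(X + X)) :: =c=> u1
LTS(Q): 4 reachable states
  v0 = c.b.b.((rec X. c.b.b.(X + X)) + (rec X. c.b.b.(X + X))) :: =c=> v1
  v1 = b.b.((rec X. c.b.b.(X + X)) + (rec X. c.b.b.(X + X))) :: =b=> v2
  v2 = b.((rec X. c.b.b.(X + X)) + (rec X. c.b.b.(X + X))) :: =b=> v3
  v3 = (rec X. c.b.b.(X + X)) + (rec X. c.b.b.(X + X)) :: =c=> v1
Partition-refinement fixed point:
  B0 = {u0, u3, v0, v3}
  B1 = {u1, v1}
  B2 = {u2, v2}
u0 ∈ B0, v0 ∈ B0 → same block
Bisimilar ⇒ trace-equivalent.

YES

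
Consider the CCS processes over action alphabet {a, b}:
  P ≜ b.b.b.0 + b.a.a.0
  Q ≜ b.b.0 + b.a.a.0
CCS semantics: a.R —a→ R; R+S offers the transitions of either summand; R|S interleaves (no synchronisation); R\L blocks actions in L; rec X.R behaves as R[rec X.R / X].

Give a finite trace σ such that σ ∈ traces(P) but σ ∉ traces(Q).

bbb

P's transition system — 6 states:
  u0 = b.b.b.0 + b.a.a.0 ⊢ =b=> u1, =b=> u2
  u1 = a.a.0 ⊢ =a=> u3
  u2 = b.b.0 ⊢ =b=> u4
  u3 = a.0 ⊢ =a=> u5
  u4 = b.0 ⊢ =b=> u5
  u5 = 0 ⊢ (no moves)
Q's transition system — 5 states:
  v0 = b.b.0 + b.a.a.0 ⊢ =b=> v1, =b=> v2
  v1 = a.a.0 ⊢ =a=> v3
  v2 = b.0 ⊢ =b=> v4
  v3 = a.0 ⊢ =a=> v4
  v4 = 0 ⊢ (no moves)
Executing bbb from P (initial set {u0}):
  after b @ step 1: {u1, u2}
  after b @ step 2: {u4}
  after b @ step 3: {u5}
  P completes σ.
Executing bbb from Q (initial set {v0}):
  after b @ step 1: {v1, v2}
  after b @ step 2: {v4}
  after b @ step 3: no successor for Q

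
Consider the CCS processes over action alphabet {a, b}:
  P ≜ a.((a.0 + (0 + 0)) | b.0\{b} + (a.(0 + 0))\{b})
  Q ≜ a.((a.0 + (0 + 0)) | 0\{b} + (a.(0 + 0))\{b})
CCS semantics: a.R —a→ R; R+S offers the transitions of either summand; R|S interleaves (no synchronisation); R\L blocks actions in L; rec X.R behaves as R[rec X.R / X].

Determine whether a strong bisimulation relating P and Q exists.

NO

LTS(P): 6 reachable states
  s0 = a.((a.0 + (0 + 0)) | b.0\{b} + (a.(0 + 0))\{b}) | —a→ s1
  s1 = (a.0 + (0 + 0)) | b.0\{b} + (a.(0 + 0))\{b} | —a→ s2, —a→ s3, —b→ s4
  s2 = (0 + 0)\{b} | stopped
  s3 = 0 | b.0\{b} | —b→ s5
  s4 = (a.0 + (0 + 0)) | 0\{b} | —a→ s5
  s5 = 0 | 0\{b} | stopped
LTS(Q): 4 reachable states
  t0 = a.((a.0 + (0 + 0)) | 0\{b} + (a.(0 + 0))\{b}) | —a→ t1
  t1 = (a.0 + (0 + 0)) | 0\{b} + (a.(0 + 0))\{b} | —a→ t2, —a→ t3
  t2 = (0 + 0)\{b} | stopped
  t3 = 0 | 0\{b} | stopped
Coarsest stable partition (strong bisimilarity classes):
  B0 = {s0}
  B1 = {s1}
  B2 = {s3}
  B3 = {s2, s5, t2, t3}
  B4 = {s4, t1}
  B5 = {t0}
s0 ∈ B0, t0 ∈ B5 → different blocks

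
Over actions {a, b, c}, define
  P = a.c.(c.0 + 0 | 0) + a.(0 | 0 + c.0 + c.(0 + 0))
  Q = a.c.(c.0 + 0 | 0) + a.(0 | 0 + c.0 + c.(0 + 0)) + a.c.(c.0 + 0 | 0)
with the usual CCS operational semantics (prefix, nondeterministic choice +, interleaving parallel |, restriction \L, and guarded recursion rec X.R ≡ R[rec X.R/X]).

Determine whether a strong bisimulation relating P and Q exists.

P ~ Q

LTS(P): 6 reachable states
  m0 = a.c.(c.0 + 0 | 0) + a.(0 | 0 + c.0 + c.(0 + 0)) ⊢ ··a··> m1, ··a··> m2
  m1 = 0 | 0 + c.0 + c.(0 + 0) ⊢ ··c··> m3, ··c··> m4
  m2 = c.(c.0 + 0 | 0) ⊢ ··c··> m5
  m3 = 0 ⊢ stopped
  m4 = 0 + 0 ⊢ stopped
  m5 = c.0 + 0 | 0 ⊢ ··c··> m3
LTS(Q): 6 reachable states
  n0 = a.c.(c.0 + 0 | 0) + a.(0 | 0 + c.0 + c.(0 + 0)) + a.c.(c.0 + 0 | 0) ⊢ ··a··> n1, ··a··> n2
  n1 = 0 | 0 + c.0 + c.(0 + 0) ⊢ ··c··> n3, ··c··> n4
  n2 = c.(c.0 + 0 | 0) ⊢ ··c··> n5
  n3 = 0 ⊢ stopped
  n4 = 0 + 0 ⊢ stopped
  n5 = c.0 + 0 | 0 ⊢ ··c··> n3
Partition-refinement fixed point:
  B0 = {m0, n0}
  B1 = {m2, n2}
  B2 = {m1, m5, n1, n5}
  B3 = {m3, m4, n3, n4}
m0 ∈ B0, n0 ∈ B0 → same block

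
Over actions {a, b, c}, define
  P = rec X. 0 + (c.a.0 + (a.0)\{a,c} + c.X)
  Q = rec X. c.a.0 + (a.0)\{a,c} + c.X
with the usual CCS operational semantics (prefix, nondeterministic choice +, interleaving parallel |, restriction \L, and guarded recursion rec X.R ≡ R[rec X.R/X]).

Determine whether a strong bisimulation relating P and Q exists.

YES

LTS(P): 3 reachable states
  s0 = rec X. 0 + (c.a.0 + (a.0)\{a,c} + c.X) → ··c··> s0, ··c··> s1
  s1 = a.0 → ··a··> s2
  s2 = 0 → stopped
LTS(Q): 3 reachable states
  t0 = rec X. c.a.0 + (a.0)\{a,c} + c.X → ··c··> t0, ··c··> t1
  t1 = a.0 → ··a··> t2
  t2 = 0 → stopped
Coarsest stable partition (strong bisimilarity classes):
  B0 = {s0, t0}
  B1 = {s1, t1}
  B2 = {s2, t2}
s0 ∈ B0, t0 ∈ B0 → same block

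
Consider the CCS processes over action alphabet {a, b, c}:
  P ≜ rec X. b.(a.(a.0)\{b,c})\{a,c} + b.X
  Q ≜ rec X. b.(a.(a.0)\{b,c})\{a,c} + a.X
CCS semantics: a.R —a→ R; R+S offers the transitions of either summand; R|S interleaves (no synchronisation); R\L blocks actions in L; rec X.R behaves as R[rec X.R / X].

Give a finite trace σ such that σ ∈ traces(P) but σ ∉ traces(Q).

LTS(P): 2 reachable states
  u0 = rec X. b.(a.(a.0)\{b,c})\{a,c} + b.X :: --b--▸ u0, --b--▸ u1
  u1 = (a.(a.0)\{b,c})\{a,c} :: (no moves)
LTS(Q): 2 reachable states
  v0 = rec X. b.(a.(a.0)\{b,c})\{a,c} + a.X :: --a--▸ v0, --b--▸ v1
  v1 = (a.(a.0)\{b,c})\{a,c} :: (no moves)
Executing bb from P (initial set {u0}):
  [1] b ⇒ {u0, u1}
  [2] b ⇒ {u0, u1}
  ✓ P
Executing bb from Q (initial set {v0}):
  [1] b ⇒ {v1}
  [2] b ⇒ ∅  — Q cannot continue

bb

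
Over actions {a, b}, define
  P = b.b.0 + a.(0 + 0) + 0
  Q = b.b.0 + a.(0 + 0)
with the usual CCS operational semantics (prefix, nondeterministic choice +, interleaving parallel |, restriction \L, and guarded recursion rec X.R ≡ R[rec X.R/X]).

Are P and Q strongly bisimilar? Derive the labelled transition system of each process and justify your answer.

YES

LTS(P): 4 reachable states
  m0 = b.b.0 + a.(0 + 0) + 0 :: —a→ m1, —b→ m2
  m1 = 0 + 0 :: deadlocked
  m2 = b.0 :: —b→ m3
  m3 = 0 :: deadlocked
LTS(Q): 4 reachable states
  n0 = b.b.0 + a.(0 + 0) :: —a→ n1, —b→ n2
  n1 = 0 + 0 :: deadlocked
  n2 = b.0 :: —b→ n3
  n3 = 0 :: deadlocked
Partition-refinement fixed point:
  B0 = {m0, n0}
  B1 = {m1, m3, n1, n3}
  B2 = {m2, n2}
m0 ∈ B0, n0 ∈ B0 → same block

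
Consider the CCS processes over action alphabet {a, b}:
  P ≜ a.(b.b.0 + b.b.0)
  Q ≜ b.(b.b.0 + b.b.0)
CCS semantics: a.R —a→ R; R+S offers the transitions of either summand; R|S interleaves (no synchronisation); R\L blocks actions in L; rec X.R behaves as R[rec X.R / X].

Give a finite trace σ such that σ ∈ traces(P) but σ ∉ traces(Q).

Reachable graph of P (4 states):
  s0 = a.(b.b.0 + b.b.0) | =a=> s1
  s1 = b.b.0 + b.b.0 | =b=> s2
  s2 = b.0 | =b=> s3
  s3 = 0 | stopped
Reachable graph of Q (4 states):
  t0 = b.(b.b.0 + b.b.0) | =b=> t1
  t1 = b.b.0 + b.b.0 | =b=> t2
  t2 = b.0 | =b=> t3
  t3 = 0 | stopped
Executing a from P (initial set {s0}):
  after a @ step 1: {s1}
  — P admits the full trace.
Executing a from Q (initial set {t0}):
  after a @ step 1: ∅  — Q cannot continue

a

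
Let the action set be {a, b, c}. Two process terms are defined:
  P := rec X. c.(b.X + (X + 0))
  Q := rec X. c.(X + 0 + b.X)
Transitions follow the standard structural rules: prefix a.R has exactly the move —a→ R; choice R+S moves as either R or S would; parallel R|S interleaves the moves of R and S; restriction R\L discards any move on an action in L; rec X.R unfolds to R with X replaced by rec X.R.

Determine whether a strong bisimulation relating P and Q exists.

LTS(P): 2 reachable states
  u0 = rec X. c.(b.X + (X + 0)) :: —c→ u1
  u1 = b.(rec X. c.(b.X + (X + 0))) + ((rec X. c.(b.X + (X + 0))) + 0) :: —b→ u0, —c→ u1
LTS(Q): 2 reachable states
  v0 = rec X. c.(X + 0 + b.X) :: —c→ v1
  v1 = (rec X. c.(X + 0 + b.X)) + 0 + b.(rec X. c.(X + 0 + b.X)) :: —b→ v0, —c→ v1
Coarsest stable partition (strong bisimilarity classes):
  B0 = {u0, v0}
  B1 = {u1, v1}
u0 ∈ B0, v0 ∈ B0 → same block

YES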